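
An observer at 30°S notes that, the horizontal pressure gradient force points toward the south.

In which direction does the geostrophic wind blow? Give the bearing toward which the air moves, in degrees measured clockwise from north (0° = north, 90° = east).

090°

The pressure-gradient force points toward the south (bearing 180°).
Geostrophic balance: in the Southern Hemisphere the Coriolis force deflects motion to the left, so the geostrophic wind blows 90° to the left of the pressure-gradient force (low pressure on the right).
Rotating 180° by 90° counterclockwise gives 090° — the wind blows toward the east.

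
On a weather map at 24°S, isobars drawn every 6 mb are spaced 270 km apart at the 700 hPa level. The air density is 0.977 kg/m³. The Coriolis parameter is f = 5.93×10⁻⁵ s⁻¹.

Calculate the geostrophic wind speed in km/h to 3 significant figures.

Pressure gradient: |∂P/∂n| = 600 Pa / 270000 m = 2.22×10⁻³ Pa/m
Geostrophic balance (pressure-gradient force = Coriolis force):
V_g = (1/(fρ)) |∂P/∂n| = 2.22×10⁻³ / (5.93×10⁻⁵ × 0.977) = 38.4 m/s
Converting: 38.4 m/s × 3.6 = 138 km/h

138 km/h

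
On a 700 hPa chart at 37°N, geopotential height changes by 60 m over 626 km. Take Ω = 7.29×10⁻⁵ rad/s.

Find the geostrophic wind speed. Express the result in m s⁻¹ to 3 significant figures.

Coriolis parameter at 37°N:
f = 2Ω sin φ = 2 × 7.29×10⁻⁵ × sin 37° = 8.77×10⁻⁵ s⁻¹
Height gradient: |∂Z/∂n| = 60 m / 626000 m = 9.58×10⁻⁵
On a pressure surface, geostrophic balance gives V_g = (g/f)|∂Z/∂n|:
V_g = 9.81 × 9.58×10⁻⁵ / 8.77×10⁻⁵ = 10.7 m/s

10.7 m s⁻¹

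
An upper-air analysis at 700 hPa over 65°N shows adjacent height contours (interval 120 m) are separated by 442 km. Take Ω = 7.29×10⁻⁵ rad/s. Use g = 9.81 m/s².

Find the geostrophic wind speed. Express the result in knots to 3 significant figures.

39.2 knots

Coriolis parameter at 65°N:
f = 2Ω sin φ = 2 × 7.29×10⁻⁵ × sin 65° = 1.32×10⁻⁴ s⁻¹
Height gradient: |∂Z/∂n| = 120 m / 442000 m = 2.71×10⁻⁴
On a pressure surface, geostrophic balance gives V_g = (g/f)|∂Z/∂n|:
V_g = 9.81 × 2.71×10⁻⁴ / 1.32×10⁻⁴ = 20.2 m/s
Converting: 20.2 m/s × 1.944 = 39.2 knots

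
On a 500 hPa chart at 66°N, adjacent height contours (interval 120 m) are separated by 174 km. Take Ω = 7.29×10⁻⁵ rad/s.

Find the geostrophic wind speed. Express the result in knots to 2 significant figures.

99 knots

Coriolis parameter at 66°N:
f = 2Ω sin φ = 2 × 7.29×10⁻⁵ × sin 66° = 1.33×10⁻⁴ s⁻¹
Height gradient: |∂Z/∂n| = 120 m / 174000 m = 6.90×10⁻⁴
On a pressure surface, geostrophic balance gives V_g = (g/f)|∂Z/∂n|:
V_g = 9.81 × 6.90×10⁻⁴ / 1.33×10⁻⁴ = 50.8 m/s
Converting: 50.8 m/s × 1.944 = 99 knots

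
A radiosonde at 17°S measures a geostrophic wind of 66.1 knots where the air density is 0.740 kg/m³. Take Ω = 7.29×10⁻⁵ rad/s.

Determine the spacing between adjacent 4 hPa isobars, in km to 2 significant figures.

370 km

Coriolis parameter at 17°S:
f = 2Ω sin φ = 2 × 7.29×10⁻⁵ × sin 17° = 4.26×10⁻⁵ s⁻¹
Wind speed in SI: 66.1 knots = 34.0 m/s
Geostrophic balance rearranged: |∂P/∂n| = f ρ V_g
|∂P/∂n| = 4.26×10⁻⁵ × 0.740 × 34.0 = 1.07×10⁻³ Pa/m
Isobar spacing: Δn = ΔP/|∂P/∂n| = 400 Pa / 1.07×10⁻³ Pa/m = 372903 m ≈ 370 km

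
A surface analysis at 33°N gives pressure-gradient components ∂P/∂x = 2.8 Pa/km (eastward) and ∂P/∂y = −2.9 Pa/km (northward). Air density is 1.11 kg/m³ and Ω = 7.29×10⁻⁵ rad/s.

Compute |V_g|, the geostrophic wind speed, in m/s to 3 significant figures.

Coriolis parameter at 33°N:
f = 2Ω sin φ = 2 × 7.29×10⁻⁵ × sin 33° = 7.94×10⁻⁵ s⁻¹
Component geostrophic relations (x east, y north):
u_g = −(1/(fρ)) ∂P/∂y,  v_g = (1/(fρ)) ∂P/∂x
u_g = −(−2.9×10⁻³)/(7.94×10⁻⁵ × 1.11) = 32.9 m/s;  v_g = (2.8×10⁻³)/(7.94×10⁻⁵ × 1.11) = 31.8 m/s
|V_g| = √(u_g² + v_g²) = 45.7 m/s

45.7 m/s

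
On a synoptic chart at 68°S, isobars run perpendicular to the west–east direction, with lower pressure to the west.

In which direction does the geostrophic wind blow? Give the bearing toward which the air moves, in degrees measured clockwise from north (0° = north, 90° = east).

180°

The pressure-gradient force points toward the west (bearing 270°).
Geostrophic balance: in the Southern Hemisphere the Coriolis force deflects motion to the left, so the geostrophic wind blows 90° to the left of the pressure-gradient force (low pressure on the right).
Rotating 270° by 90° counterclockwise gives 180° — the wind blows toward the south.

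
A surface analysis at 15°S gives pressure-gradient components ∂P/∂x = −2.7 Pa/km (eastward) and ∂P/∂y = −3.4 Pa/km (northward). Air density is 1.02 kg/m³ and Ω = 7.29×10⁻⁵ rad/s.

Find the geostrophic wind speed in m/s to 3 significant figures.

Coriolis parameter at 15°S:
f = 2Ω sin φ = 2 × 7.29×10⁻⁵ × sin 15° = 3.77×10⁻⁵ s⁻¹
In the Southern Hemisphere f is negative: f = −3.77×10⁻⁵ s⁻¹.
Component geostrophic relations (x east, y north):
u_g = −(1/(fρ)) ∂P/∂y,  v_g = (1/(fρ)) ∂P/∂x
u_g = −(−3.4×10⁻³)/(−3.77×10⁻⁵ × 1.02) = −88.3 m/s;  v_g = (−2.7×10⁻³)/(−3.77×10⁻⁵ × 1.02) = 70.1 m/s
|V_g| = √(u_g² + v_g²) = 113 m/s

113 m/s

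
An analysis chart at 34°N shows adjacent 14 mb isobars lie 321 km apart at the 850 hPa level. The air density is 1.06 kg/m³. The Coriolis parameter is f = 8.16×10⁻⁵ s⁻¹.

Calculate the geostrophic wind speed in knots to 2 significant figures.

98 knots

Pressure gradient: |∂P/∂n| = 1400 Pa / 321000 m = 4.36×10⁻³ Pa/m
Geostrophic balance (pressure-gradient force = Coriolis force):
V_g = (1/(fρ)) |∂P/∂n| = 4.36×10⁻³ / (8.16×10⁻⁵ × 1.06) = 50.4 m/s
Converting: 50.4 m/s × 1.944 = 98 knots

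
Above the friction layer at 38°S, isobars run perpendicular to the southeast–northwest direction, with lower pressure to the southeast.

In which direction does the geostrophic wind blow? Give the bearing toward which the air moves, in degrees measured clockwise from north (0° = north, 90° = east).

045°

The pressure-gradient force points toward the southeast (bearing 135°).
Geostrophic balance: in the Southern Hemisphere the Coriolis force deflects motion to the left, so the geostrophic wind blows 90° to the left of the pressure-gradient force (low pressure on the right).
Rotating 135° by 90° counterclockwise gives 045° — the wind blows toward the northeast.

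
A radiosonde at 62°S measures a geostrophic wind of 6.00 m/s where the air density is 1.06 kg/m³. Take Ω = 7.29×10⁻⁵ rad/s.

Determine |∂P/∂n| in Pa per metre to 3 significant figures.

Coriolis parameter at 62°S:
f = 2Ω sin φ = 2 × 7.29×10⁻⁵ × sin 62° = 1.29×10⁻⁴ s⁻¹
Geostrophic balance rearranged: |∂P/∂n| = f ρ V_g
|∂P/∂n| = 1.29×10⁻⁴ × 1.06 × 6.00 = 8.19×10⁻⁴ Pa/m

8.19×10⁻⁴ Pa/m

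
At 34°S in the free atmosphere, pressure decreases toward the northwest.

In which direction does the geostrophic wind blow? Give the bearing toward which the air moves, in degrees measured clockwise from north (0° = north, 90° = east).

225°

The pressure-gradient force points toward the northwest (bearing 315°).
Geostrophic balance: in the Southern Hemisphere the Coriolis force deflects motion to the left, so the geostrophic wind blows 90° to the left of the pressure-gradient force (low pressure on the right).
Rotating 315° by 90° counterclockwise gives 225° — the wind blows toward the southwest.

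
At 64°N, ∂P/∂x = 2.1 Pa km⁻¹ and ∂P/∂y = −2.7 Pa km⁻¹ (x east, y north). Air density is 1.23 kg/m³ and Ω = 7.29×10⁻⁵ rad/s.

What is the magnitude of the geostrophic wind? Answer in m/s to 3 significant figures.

Coriolis parameter at 64°N:
f = 2Ω sin φ = 2 × 7.29×10⁻⁵ × sin 64° = 1.31×10⁻⁴ s⁻¹
Component geostrophic relations (x east, y north):
u_g = −(1/(fρ)) ∂P/∂y,  v_g = (1/(fρ)) ∂P/∂x
u_g = −(−2.7×10⁻³)/(1.31×10⁻⁴ × 1.23) = 16.8 m/s;  v_g = (2.1×10⁻³)/(1.31×10⁻⁴ × 1.23) = 13.0 m/s
|V_g| = √(u_g² + v_g²) = 21.2 m/s

21.2 m/s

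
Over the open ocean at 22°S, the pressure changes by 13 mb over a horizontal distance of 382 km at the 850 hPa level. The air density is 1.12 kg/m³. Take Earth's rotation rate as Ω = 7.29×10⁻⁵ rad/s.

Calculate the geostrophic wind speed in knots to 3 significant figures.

108 knots

Coriolis parameter at 22°S:
f = 2Ω sin φ = 2 × 7.29×10⁻⁵ × sin 22° = 5.46×10⁻⁵ s⁻¹
Pressure gradient: |∂P/∂n| = 1300 Pa / 382000 m = 3.40×10⁻³ Pa/m
Geostrophic balance (pressure-gradient force = Coriolis force):
V_g = (1/(fρ)) |∂P/∂n| = 3.40×10⁻³ / (5.46×10⁻⁵ × 1.12) = 55.6 m/s
Converting: 55.6 m/s × 1.944 = 108 knots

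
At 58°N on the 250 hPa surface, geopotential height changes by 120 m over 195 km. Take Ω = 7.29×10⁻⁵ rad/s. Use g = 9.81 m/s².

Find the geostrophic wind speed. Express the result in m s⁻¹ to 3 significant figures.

Coriolis parameter at 58°N:
f = 2Ω sin φ = 2 × 7.29×10⁻⁵ × sin 58° = 1.24×10⁻⁴ s⁻¹
Height gradient: |∂Z/∂n| = 120 m / 195000 m = 6.15×10⁻⁴
On a pressure surface, geostrophic balance gives V_g = (g/f)|∂Z/∂n|:
V_g = 9.81 × 6.15×10⁻⁴ / 1.24×10⁻⁴ = 48.8 m/s

48.8 m s⁻¹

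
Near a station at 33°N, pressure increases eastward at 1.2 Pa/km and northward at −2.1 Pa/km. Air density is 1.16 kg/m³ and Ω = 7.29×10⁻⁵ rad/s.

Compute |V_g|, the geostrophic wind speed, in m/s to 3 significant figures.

Coriolis parameter at 33°N:
f = 2Ω sin φ = 2 × 7.29×10⁻⁵ × sin 33° = 7.94×10⁻⁵ s⁻¹
Component geostrophic relations (x east, y north):
u_g = −(1/(fρ)) ∂P/∂y,  v_g = (1/(fρ)) ∂P/∂x
u_g = −(−2.1×10⁻³)/(7.94×10⁻⁵ × 1.16) = 22.8 m/s;  v_g = (1.2×10⁻³)/(7.94×10⁻⁵ × 1.16) = 13.0 m/s
|V_g| = √(u_g² + v_g²) = 26.3 m/s

26.3 m/s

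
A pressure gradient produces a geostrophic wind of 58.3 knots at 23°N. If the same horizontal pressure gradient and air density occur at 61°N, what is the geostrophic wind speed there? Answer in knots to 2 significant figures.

26 knots

With the same pressure gradient and density, V_g ∝ 1/f ∝ 1/sin φ.
V₂ = V₁ · sin φ₁ / sin φ₂ = 58.3 × sin 23° / sin 61°
V₂ = 58.3 × 0.3907/0.8746 = 26 knots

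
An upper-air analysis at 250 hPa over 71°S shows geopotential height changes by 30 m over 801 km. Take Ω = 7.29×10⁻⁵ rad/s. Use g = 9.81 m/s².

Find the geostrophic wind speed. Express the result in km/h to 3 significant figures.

9.59 km/h

Coriolis parameter at 71°S:
f = 2Ω sin φ = 2 × 7.29×10⁻⁵ × sin 71° = 1.38×10⁻⁴ s⁻¹
Height gradient: |∂Z/∂n| = 30 m / 801000 m = 3.75×10⁻⁵
On a pressure surface, geostrophic balance gives V_g = (g/f)|∂Z/∂n|:
V_g = 9.81 × 3.75×10⁻⁵ / 1.38×10⁻⁴ = 2.67 m/s
Converting: 2.67 m/s × 3.6 = 9.59 km/h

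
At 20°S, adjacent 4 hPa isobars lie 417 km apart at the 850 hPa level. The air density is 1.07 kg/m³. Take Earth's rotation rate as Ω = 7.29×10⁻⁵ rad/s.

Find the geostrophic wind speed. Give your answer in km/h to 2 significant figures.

65 km/h

Coriolis parameter at 20°S:
f = 2Ω sin φ = 2 × 7.29×10⁻⁵ × sin 20° = 4.99×10⁻⁵ s⁻¹
Pressure gradient: |∂P/∂n| = 400 Pa / 417000 m = 9.59×10⁻⁴ Pa/m
Geostrophic balance (pressure-gradient force = Coriolis force):
V_g = (1/(fρ)) |∂P/∂n| = 9.59×10⁻⁴ / (4.99×10⁻⁵ × 1.07) = 18.0 m/s
Converting: 18.0 m/s × 3.6 = 65 km/h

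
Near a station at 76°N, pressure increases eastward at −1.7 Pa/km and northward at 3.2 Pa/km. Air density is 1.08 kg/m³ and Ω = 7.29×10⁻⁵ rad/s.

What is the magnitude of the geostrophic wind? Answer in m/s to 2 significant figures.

Coriolis parameter at 76°N:
f = 2Ω sin φ = 2 × 7.29×10⁻⁵ × sin 76° = 1.41×10⁻⁴ s⁻¹
Component geostrophic relations (x east, y north):
u_g = −(1/(fρ)) ∂P/∂y,  v_g = (1/(fρ)) ∂P/∂x
u_g = −(3.2×10⁻³)/(1.41×10⁻⁴ × 1.08) = −20.9 m/s;  v_g = (−1.7×10⁻³)/(1.41×10⁻⁴ × 1.08) = −11.1 m/s
|V_g| = √(u_g² + v_g²) = 23.7 m/s

24 m/s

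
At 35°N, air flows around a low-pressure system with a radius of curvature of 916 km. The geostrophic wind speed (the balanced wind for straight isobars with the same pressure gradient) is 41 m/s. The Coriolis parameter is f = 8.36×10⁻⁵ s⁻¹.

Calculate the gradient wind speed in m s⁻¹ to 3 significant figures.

Around a low, centrifugal force acts outward with Coriolis, so pressure-gradient force balances both:
(1/ρ)|∂P/∂n| = fV + V²/R  →  V² + fR·V − fR·V_g = 0
With fR = 8.36×10⁻⁵ × 916×10³ m = 76.6 m/s:
V = [−fR + √((fR)² + 4 fR V_g)]/2 = [−76.6 + √(76.6² + 4×76.6×41)]/2 = 29.6 m/s
Subgeostrophic (V < V_g = 41 m/s), as expected around a low.

29.6 m s⁻¹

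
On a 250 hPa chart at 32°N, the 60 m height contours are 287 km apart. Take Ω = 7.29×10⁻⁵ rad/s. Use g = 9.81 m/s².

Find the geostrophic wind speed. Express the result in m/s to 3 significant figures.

Coriolis parameter at 32°N:
f = 2Ω sin φ = 2 × 7.29×10⁻⁵ × sin 32° = 7.73×10⁻⁵ s⁻¹
Height gradient: |∂Z/∂n| = 60 m / 287000 m = 2.09×10⁻⁴
On a pressure surface, geostrophic balance gives V_g = (g/f)|∂Z/∂n|:
V_g = 9.81 × 2.09×10⁻⁴ / 7.73×10⁻⁵ = 26.5 m/s

26.5 m/s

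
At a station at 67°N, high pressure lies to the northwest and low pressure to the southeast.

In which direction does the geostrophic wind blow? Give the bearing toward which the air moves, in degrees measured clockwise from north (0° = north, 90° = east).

225°

The pressure-gradient force points toward the southeast (bearing 135°).
Geostrophic balance: in the Northern Hemisphere the Coriolis force deflects motion to the right, so the geostrophic wind blows 90° to the right of the pressure-gradient force (low pressure on the left).
Rotating 135° by 90° clockwise gives 225° — the wind blows toward the southwest.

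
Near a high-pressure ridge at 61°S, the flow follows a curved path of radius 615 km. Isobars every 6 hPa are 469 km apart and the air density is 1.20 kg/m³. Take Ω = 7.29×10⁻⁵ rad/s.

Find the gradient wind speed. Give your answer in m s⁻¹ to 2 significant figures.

9.5 m s⁻¹

Coriolis parameter at 61°S:
f = 2Ω sin φ = 2 × 7.29×10⁻⁵ × sin 61° = 1.28×10⁻⁴ s⁻¹
Pressure gradient: |∂P/∂n| = 600 Pa / 469000 m = 1.28×10⁻³ Pa/m
Geostrophic speed: V_g = |∂P/∂n|/(fρ) = 1.28×10⁻³/(1.28×10⁻⁴ × 1.20) = 8.36 m/s
Around a high, pressure-gradient force acts outward with centrifugal, so Coriolis balances both:
fV = (1/ρ)|∂P/∂n| + V²/R  →  V² − fR·V + fR·V_g = 0
With fR = 1.28×10⁻⁴ × 615×10³ m = 78.4 m/s:
V = [fR − √((fR)² − 4 fR V_g)]/2 = [78.4 − √(78.4² − 4×78.4×8.36)]/2 = 9.51 m/s
Supergeostrophic (V > V_g = 8.36 m/s), as expected around a high.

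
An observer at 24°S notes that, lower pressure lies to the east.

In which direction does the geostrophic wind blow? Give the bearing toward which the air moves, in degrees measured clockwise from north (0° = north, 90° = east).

000°

The pressure-gradient force points toward the east (bearing 090°).
Geostrophic balance: in the Southern Hemisphere the Coriolis force deflects motion to the left, so the geostrophic wind blows 90° to the left of the pressure-gradient force (low pressure on the right).
Rotating 090° by 90° counterclockwise gives 000° — the wind blows toward the north.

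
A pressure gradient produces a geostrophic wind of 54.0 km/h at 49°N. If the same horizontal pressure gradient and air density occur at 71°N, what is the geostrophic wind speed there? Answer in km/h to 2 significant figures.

43 km/h

With the same pressure gradient and density, V_g ∝ 1/f ∝ 1/sin φ.
V₂ = V₁ · sin φ₁ / sin φ₂ = 54.0 × sin 49° / sin 71°
V₂ = 54.0 × 0.7547/0.9455 = 43 km/h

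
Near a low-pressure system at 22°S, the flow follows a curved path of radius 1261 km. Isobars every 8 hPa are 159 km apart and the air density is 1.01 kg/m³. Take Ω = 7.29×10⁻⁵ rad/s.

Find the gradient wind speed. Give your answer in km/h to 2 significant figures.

Coriolis parameter at 22°S:
f = 2Ω sin φ = 2 × 7.29×10⁻⁵ × sin 22° = 5.46×10⁻⁵ s⁻¹
Pressure gradient: |∂P/∂n| = 800 Pa / 159000 m = 5.03×10⁻³ Pa/m
Geostrophic speed: V_g = |∂P/∂n|/(fρ) = 5.03×10⁻³/(5.46×10⁻⁵ × 1.01) = 91.2 m/s
Around a low, centrifugal force acts outward with Coriolis, so pressure-gradient force balances both:
(1/ρ)|∂P/∂n| = fV + V²/R  →  V² + fR·V − fR·V_g = 0
With fR = 5.46×10⁻⁵ × 1261×10³ m = 68.9 m/s:
V = [−fR + √((fR)² + 4 fR V_g)]/2 = [−68.9 + √(68.9² + 4×68.9×91.2)]/2 = 52 m/s
Subgeostrophic (V < V_g = 91.2 m/s), as expected around a low.
Converting: 52 m/s × 3.6 = 190 km/h

190 km/h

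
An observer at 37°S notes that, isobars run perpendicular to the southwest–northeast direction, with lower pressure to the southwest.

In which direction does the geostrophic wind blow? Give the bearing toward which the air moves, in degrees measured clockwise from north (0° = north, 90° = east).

135°

The pressure-gradient force points toward the southwest (bearing 225°).
Geostrophic balance: in the Southern Hemisphere the Coriolis force deflects motion to the left, so the geostrophic wind blows 90° to the left of the pressure-gradient force (low pressure on the right).
Rotating 225° by 90° counterclockwise gives 135° — the wind blows toward the southeast.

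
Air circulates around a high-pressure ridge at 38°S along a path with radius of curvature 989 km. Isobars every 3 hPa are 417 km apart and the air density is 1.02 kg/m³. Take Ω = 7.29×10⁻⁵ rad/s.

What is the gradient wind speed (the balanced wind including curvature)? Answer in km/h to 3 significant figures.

31.4 km/h

Coriolis parameter at 38°S:
f = 2Ω sin φ = 2 × 7.29×10⁻⁵ × sin 38° = 8.98×10⁻⁵ s⁻¹
Pressure gradient: |∂P/∂n| = 300 Pa / 417000 m = 7.19×10⁻⁴ Pa/m
Geostrophic speed: V_g = |∂P/∂n|/(fρ) = 7.19×10⁻⁴/(8.98×10⁻⁵ × 1.02) = 7.86 m/s
Around a high, pressure-gradient force acts outward with centrifugal, so Coriolis balances both:
fV = (1/ρ)|∂P/∂n| + V²/R  →  V² − fR·V + fR·V_g = 0
With fR = 8.98×10⁻⁵ × 989×10³ m = 88.8 m/s:
V = [fR − √((fR)² − 4 fR V_g)]/2 = [88.8 − √(88.8² − 4×88.8×7.86)]/2 = 8.71 m/s
Supergeostrophic (V > V_g = 7.86 m/s), as expected around a high.
Converting: 8.71 m/s × 3.6 = 31.4 km/h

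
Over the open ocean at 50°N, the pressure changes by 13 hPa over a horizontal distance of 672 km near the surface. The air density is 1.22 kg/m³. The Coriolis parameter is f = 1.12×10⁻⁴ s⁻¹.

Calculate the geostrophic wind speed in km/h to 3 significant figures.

Pressure gradient: |∂P/∂n| = 1300 Pa / 672000 m = 1.93×10⁻³ Pa/m
Geostrophic balance (pressure-gradient force = Coriolis force):
V_g = (1/(fρ)) |∂P/∂n| = 1.93×10⁻³ / (1.12×10⁻⁴ × 1.22) = 14.2 m/s
Converting: 14.2 m/s × 3.6 = 51.0 km/h

51.0 km/h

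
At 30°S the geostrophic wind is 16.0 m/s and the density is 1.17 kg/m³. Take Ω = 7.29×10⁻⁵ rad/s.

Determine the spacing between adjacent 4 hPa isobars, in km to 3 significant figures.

Coriolis parameter at 30°S:
f = 2Ω sin φ = 2 × 7.29×10⁻⁵ × sin 30° = 7.29×10⁻⁵ s⁻¹
Geostrophic balance rearranged: |∂P/∂n| = f ρ V_g
|∂P/∂n| = 7.29×10⁻⁵ × 1.17 × 16.0 = 1.36×10⁻³ Pa/m
Isobar spacing: Δn = ΔP/|∂P/∂n| = 400 Pa / 1.36×10⁻³ Pa/m = 293107 m ≈ 293 km

293 km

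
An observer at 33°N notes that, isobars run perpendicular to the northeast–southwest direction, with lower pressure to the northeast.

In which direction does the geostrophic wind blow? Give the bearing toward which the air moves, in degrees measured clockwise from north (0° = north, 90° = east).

135°

The pressure-gradient force points toward the northeast (bearing 045°).
Geostrophic balance: in the Northern Hemisphere the Coriolis force deflects motion to the right, so the geostrophic wind blows 90° to the right of the pressure-gradient force (low pressure on the left).
Rotating 045° by 90° clockwise gives 135° — the wind blows toward the southeast.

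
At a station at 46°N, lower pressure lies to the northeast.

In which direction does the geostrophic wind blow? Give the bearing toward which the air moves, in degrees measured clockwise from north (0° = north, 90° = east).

135°

The pressure-gradient force points toward the northeast (bearing 045°).
Geostrophic balance: in the Northern Hemisphere the Coriolis force deflects motion to the right, so the geostrophic wind blows 90° to the right of the pressure-gradient force (low pressure on the left).
Rotating 045° by 90° clockwise gives 135° — the wind blows toward the southeast.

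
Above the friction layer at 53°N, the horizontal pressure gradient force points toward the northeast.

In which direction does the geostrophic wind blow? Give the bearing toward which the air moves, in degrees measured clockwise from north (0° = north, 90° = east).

135°

The pressure-gradient force points toward the northeast (bearing 045°).
Geostrophic balance: in the Northern Hemisphere the Coriolis force deflects motion to the right, so the geostrophic wind blows 90° to the right of the pressure-gradient force (low pressure on the left).
Rotating 045° by 90° clockwise gives 135° — the wind blows toward the southeast.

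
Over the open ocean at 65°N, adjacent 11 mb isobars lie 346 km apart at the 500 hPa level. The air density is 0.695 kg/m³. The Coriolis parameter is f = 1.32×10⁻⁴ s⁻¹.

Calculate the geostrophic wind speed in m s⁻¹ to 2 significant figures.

35 m s⁻¹

Pressure gradient: |∂P/∂n| = 1100 Pa / 346000 m = 3.18×10⁻³ Pa/m
Geostrophic balance (pressure-gradient force = Coriolis force):
V_g = (1/(fρ)) |∂P/∂n| = 3.18×10⁻³ / (1.32×10⁻⁴ × 0.695) = 34.7 m/s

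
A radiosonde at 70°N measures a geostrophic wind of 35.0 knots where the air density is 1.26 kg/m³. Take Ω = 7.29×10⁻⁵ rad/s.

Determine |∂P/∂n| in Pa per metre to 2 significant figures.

Coriolis parameter at 70°N:
f = 2Ω sin φ = 2 × 7.29×10⁻⁵ × sin 70° = 1.37×10⁻⁴ s⁻¹
Wind speed in SI: 35.0 knots = 18.0 m/s
Geostrophic balance rearranged: |∂P/∂n| = f ρ V_g
|∂P/∂n| = 1.37×10⁻⁴ × 1.26 × 18.0 = 3.11×10⁻³ Pa/m

3.1×10⁻³ Pa/m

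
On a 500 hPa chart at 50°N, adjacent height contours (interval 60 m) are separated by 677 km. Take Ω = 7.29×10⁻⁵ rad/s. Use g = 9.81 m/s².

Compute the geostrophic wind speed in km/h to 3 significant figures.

Coriolis parameter at 50°N:
f = 2Ω sin φ = 2 × 7.29×10⁻⁵ × sin 50° = 1.12×10⁻⁴ s⁻¹
Height gradient: |∂Z/∂n| = 60 m / 677000 m = 8.86×10⁻⁵
On a pressure surface, geostrophic balance gives V_g = (g/f)|∂Z/∂n|:
V_g = 9.81 × 8.86×10⁻⁵ / 1.12×10⁻⁴ = 7.78 m/s
Converting: 7.78 m/s × 3.6 = 28.0 km/h

28.0 km/h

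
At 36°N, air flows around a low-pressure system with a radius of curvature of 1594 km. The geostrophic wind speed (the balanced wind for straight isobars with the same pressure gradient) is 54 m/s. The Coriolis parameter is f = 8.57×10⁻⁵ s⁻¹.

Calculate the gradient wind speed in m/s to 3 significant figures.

41.4 m/s

Around a low, centrifugal force acts outward with Coriolis, so pressure-gradient force balances both:
(1/ρ)|∂P/∂n| = fV + V²/R  →  V² + fR·V − fR·V_g = 0
With fR = 8.57×10⁻⁵ × 1594×10³ m = 137 m/s:
V = [−fR + √((fR)² + 4 fR V_g)]/2 = [−137 + √(137² + 4×137×54)]/2 = 41.4 m/s
Subgeostrophic (V < V_g = 54 m/s), as expected around a low.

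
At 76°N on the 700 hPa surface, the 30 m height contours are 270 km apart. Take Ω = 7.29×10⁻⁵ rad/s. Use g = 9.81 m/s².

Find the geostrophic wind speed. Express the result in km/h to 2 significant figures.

28 km/h

Coriolis parameter at 76°N:
f = 2Ω sin φ = 2 × 7.29×10⁻⁵ × sin 76° = 1.41×10⁻⁴ s⁻¹
Height gradient: |∂Z/∂n| = 30 m / 270000 m = 1.11×10⁻⁴
On a pressure surface, geostrophic balance gives V_g = (g/f)|∂Z/∂n|:
V_g = 9.81 × 1.11×10⁻⁴ / 1.41×10⁻⁴ = 7.70 m/s
Converting: 7.70 m/s × 3.6 = 28 km/h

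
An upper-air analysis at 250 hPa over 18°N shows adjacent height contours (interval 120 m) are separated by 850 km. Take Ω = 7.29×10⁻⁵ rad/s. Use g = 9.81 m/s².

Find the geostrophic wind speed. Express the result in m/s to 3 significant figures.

Coriolis parameter at 18°N:
f = 2Ω sin φ = 2 × 7.29×10⁻⁵ × sin 18° = 4.51×10⁻⁵ s⁻¹
Height gradient: |∂Z/∂n| = 120 m / 850000 m = 1.41×10⁻⁴
On a pressure surface, geostrophic balance gives V_g = (g/f)|∂Z/∂n|:
V_g = 9.81 × 1.41×10⁻⁴ / 4.51×10⁻⁵ = 30.7 m/s

30.7 m/s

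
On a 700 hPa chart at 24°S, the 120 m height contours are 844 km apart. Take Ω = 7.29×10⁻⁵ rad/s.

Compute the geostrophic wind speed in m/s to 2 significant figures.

24 m/s

Coriolis parameter at 24°S:
f = 2Ω sin φ = 2 × 7.29×10⁻⁵ × sin 24° = 5.93×10⁻⁵ s⁻¹
Height gradient: |∂Z/∂n| = 120 m / 844000 m = 1.42×10⁻⁴
On a pressure surface, geostrophic balance gives V_g = (g/f)|∂Z/∂n|:
V_g = 9.81 × 1.42×10⁻⁴ / 5.93×10⁻⁵ = 23.5 m/s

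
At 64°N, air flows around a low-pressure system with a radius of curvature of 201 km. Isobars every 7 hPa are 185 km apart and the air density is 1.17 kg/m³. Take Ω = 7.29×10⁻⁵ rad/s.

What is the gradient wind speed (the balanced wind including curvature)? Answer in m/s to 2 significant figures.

Coriolis parameter at 64°N:
f = 2Ω sin φ = 2 × 7.29×10⁻⁵ × sin 64° = 1.31×10⁻⁴ s⁻¹
Pressure gradient: |∂P/∂n| = 700 Pa / 185000 m = 3.78×10⁻³ Pa/m
Geostrophic speed: V_g = |∂P/∂n|/(fρ) = 3.78×10⁻³/(1.31×10⁻⁴ × 1.17) = 24.7 m/s
Around a low, centrifugal force acts outward with Coriolis, so pressure-gradient force balances both:
(1/ρ)|∂P/∂n| = fV + V²/R  →  V² + fR·V − fR·V_g = 0
With fR = 1.31×10⁻⁴ × 201×10³ m = 26.3 m/s:
V = [−fR + √((fR)² + 4 fR V_g)]/2 = [−26.3 + √(26.3² + 4×26.3×24.7)]/2 = 15.5 m/s
Subgeostrophic (V < V_g = 24.7 m/s), as expected around a low.

16 m/s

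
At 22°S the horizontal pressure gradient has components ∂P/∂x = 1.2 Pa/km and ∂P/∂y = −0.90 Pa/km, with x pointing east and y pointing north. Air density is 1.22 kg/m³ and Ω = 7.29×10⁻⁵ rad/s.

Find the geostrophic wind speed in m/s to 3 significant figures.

22.5 m/s

Coriolis parameter at 22°S:
f = 2Ω sin φ = 2 × 7.29×10⁻⁵ × sin 22° = 5.46×10⁻⁵ s⁻¹
In the Southern Hemisphere f is negative: f = −5.46×10⁻⁵ s⁻¹.
Component geostrophic relations (x east, y north):
u_g = −(1/(fρ)) ∂P/∂y,  v_g = (1/(fρ)) ∂P/∂x
u_g = −(−0.90×10⁻³)/(−5.46×10⁻⁵ × 1.22) = −13.5 m/s;  v_g = (1.2×10⁻³)/(−5.46×10⁻⁵ × 1.22) = −18.0 m/s
|V_g| = √(u_g² + v_g²) = 22.5 m/s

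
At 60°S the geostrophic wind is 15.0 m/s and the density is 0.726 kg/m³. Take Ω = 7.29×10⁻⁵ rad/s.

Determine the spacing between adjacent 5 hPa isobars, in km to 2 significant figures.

360 km

Coriolis parameter at 60°S:
f = 2Ω sin φ = 2 × 7.29×10⁻⁵ × sin 60° = 1.26×10⁻⁴ s⁻¹
Geostrophic balance rearranged: |∂P/∂n| = f ρ V_g
|∂P/∂n| = 1.26×10⁻⁴ × 0.726 × 15.0 = 1.38×10⁻³ Pa/m
Isobar spacing: Δn = ΔP/|∂P/∂n| = 500 Pa / 1.38×10⁻³ Pa/m = 363625 m ≈ 360 km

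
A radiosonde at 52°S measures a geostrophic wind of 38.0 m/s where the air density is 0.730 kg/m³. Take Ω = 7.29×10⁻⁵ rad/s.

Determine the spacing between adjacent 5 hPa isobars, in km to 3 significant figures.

157 km

Coriolis parameter at 52°S:
f = 2Ω sin φ = 2 × 7.29×10⁻⁵ × sin 52° = 1.15×10⁻⁴ s⁻¹
Geostrophic balance rearranged: |∂P/∂n| = f ρ V_g
|∂P/∂n| = 1.15×10⁻⁴ × 0.730 × 38.0 = 3.19×10⁻³ Pa/m
Isobar spacing: Δn = ΔP/|∂P/∂n| = 500 Pa / 3.19×10⁻³ Pa/m = 156882 m ≈ 157 km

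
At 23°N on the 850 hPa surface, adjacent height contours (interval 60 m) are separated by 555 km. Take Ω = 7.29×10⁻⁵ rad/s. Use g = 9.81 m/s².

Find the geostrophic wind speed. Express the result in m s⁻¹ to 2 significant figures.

Coriolis parameter at 23°N:
f = 2Ω sin φ = 2 × 7.29×10⁻⁵ × sin 23° = 5.70×10⁻⁵ s⁻¹
Height gradient: |∂Z/∂n| = 60 m / 555000 m = 1.08×10⁻⁴
On a pressure surface, geostrophic balance gives V_g = (g/f)|∂Z/∂n|:
V_g = 9.81 × 1.08×10⁻⁴ / 5.70×10⁻⁵ = 18.6 m/s

19 m s⁻¹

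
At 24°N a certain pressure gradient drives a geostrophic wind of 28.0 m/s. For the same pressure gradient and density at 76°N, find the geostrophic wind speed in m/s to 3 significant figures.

With the same pressure gradient and density, V_g ∝ 1/f ∝ 1/sin φ.
V₂ = V₁ · sin φ₁ / sin φ₂ = 28.0 × sin 24° / sin 76°
V₂ = 28.0 × 0.4067/0.9703 = 11.7 m/s

11.7 m/s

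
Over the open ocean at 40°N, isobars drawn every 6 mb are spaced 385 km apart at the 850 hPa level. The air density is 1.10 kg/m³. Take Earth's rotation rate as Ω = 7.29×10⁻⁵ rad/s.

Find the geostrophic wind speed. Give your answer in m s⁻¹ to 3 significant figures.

Coriolis parameter at 40°N:
f = 2Ω sin φ = 2 × 7.29×10⁻⁵ × sin 40° = 9.37×10⁻⁵ s⁻¹
Pressure gradient: |∂P/∂n| = 600 Pa / 385000 m = 1.56×10⁻³ Pa/m
Geostrophic balance (pressure-gradient force = Coriolis force):
V_g = (1/(fρ)) |∂P/∂n| = 1.56×10⁻³ / (9.37×10⁻⁵ × 1.10) = 15.1 m/s

15.1 m s⁻¹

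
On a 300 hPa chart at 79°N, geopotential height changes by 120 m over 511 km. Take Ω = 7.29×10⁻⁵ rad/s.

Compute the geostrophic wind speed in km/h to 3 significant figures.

57.9 km/h

Coriolis parameter at 79°N:
f = 2Ω sin φ = 2 × 7.29×10⁻⁵ × sin 79° = 1.43×10⁻⁴ s⁻¹
Height gradient: |∂Z/∂n| = 120 m / 511000 m = 2.35×10⁻⁴
On a pressure surface, geostrophic balance gives V_g = (g/f)|∂Z/∂n|:
V_g = 9.81 × 2.35×10⁻⁴ / 1.43×10⁻⁴ = 16.1 m/s
Converting: 16.1 m/s × 3.6 = 57.9 km/h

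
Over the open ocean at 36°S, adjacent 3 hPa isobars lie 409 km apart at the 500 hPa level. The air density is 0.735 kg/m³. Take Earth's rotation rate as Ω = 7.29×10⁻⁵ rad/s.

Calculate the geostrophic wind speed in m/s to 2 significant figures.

Coriolis parameter at 36°S:
f = 2Ω sin φ = 2 × 7.29×10⁻⁵ × sin 36° = 8.57×10⁻⁵ s⁻¹
Pressure gradient: |∂P/∂n| = 300 Pa / 409000 m = 7.33×10⁻⁴ Pa/m
Geostrophic balance (pressure-gradient force = Coriolis force):
V_g = (1/(fρ)) |∂P/∂n| = 7.33×10⁻⁴ / (8.57×10⁻⁵ × 0.735) = 11.6 m/s

12 m/s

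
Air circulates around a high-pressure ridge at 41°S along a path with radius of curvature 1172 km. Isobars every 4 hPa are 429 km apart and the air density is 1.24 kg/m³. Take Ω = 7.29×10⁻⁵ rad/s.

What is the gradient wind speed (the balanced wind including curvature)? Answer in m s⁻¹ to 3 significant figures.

Coriolis parameter at 41°S:
f = 2Ω sin φ = 2 × 7.29×10⁻⁵ × sin 41° = 9.57×10⁻⁵ s⁻¹
Pressure gradient: |∂P/∂n| = 400 Pa / 429000 m = 9.32×10⁻⁴ Pa/m
Geostrophic speed: V_g = |∂P/∂n|/(fρ) = 9.32×10⁻⁴/(9.57×10⁻⁵ × 1.24) = 7.86 m/s
Around a high, pressure-gradient force acts outward with centrifugal, so Coriolis balances both:
fV = (1/ρ)|∂P/∂n| + V²/R  →  V² − fR·V + fR·V_g = 0
With fR = 9.57×10⁻⁵ × 1172×10³ m = 112 m/s:
V = [fR − √((fR)² − 4 fR V_g)]/2 = [112 − √(112² − 4×112×7.86)]/2 = 8.51 m/s
Supergeostrophic (V > V_g = 7.86 m/s), as expected around a high.

8.51 m s⁻¹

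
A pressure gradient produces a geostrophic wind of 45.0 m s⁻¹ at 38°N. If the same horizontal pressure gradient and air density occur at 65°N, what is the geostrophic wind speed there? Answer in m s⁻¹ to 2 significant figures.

With the same pressure gradient and density, V_g ∝ 1/f ∝ 1/sin φ.
V₂ = V₁ · sin φ₁ / sin φ₂ = 45.0 × sin 38° / sin 65°
V₂ = 45.0 × 0.6157/0.9063 = 31 m s⁻¹

31 m s⁻¹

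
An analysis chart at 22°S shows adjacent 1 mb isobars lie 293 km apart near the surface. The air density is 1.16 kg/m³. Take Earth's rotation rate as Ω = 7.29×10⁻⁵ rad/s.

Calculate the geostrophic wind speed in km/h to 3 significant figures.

19.4 km/h

Coriolis parameter at 22°S:
f = 2Ω sin φ = 2 × 7.29×10⁻⁵ × sin 22° = 5.46×10⁻⁵ s⁻¹
Pressure gradient: |∂P/∂n| = 100 Pa / 293000 m = 3.41×10⁻⁴ Pa/m
Geostrophic balance (pressure-gradient force = Coriolis force):
V_g = (1/(fρ)) |∂P/∂n| = 3.41×10⁻⁴ / (5.46×10⁻⁵ × 1.16) = 5.39 m/s
Converting: 5.39 m/s × 3.6 = 19.4 km/h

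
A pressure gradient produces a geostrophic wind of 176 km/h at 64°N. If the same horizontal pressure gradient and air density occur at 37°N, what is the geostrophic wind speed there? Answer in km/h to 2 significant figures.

260 km/h

With the same pressure gradient and density, V_g ∝ 1/f ∝ 1/sin φ.
V₂ = V₁ · sin φ₁ / sin φ₂ = 176 × sin 64° / sin 37°
V₂ = 176 × 0.8988/0.6018 = 260 km/h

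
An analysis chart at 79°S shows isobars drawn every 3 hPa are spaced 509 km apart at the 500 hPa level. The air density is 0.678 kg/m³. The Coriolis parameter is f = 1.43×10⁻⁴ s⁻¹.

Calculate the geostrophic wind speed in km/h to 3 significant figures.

Pressure gradient: |∂P/∂n| = 300 Pa / 509000 m = 5.89×10⁻⁴ Pa/m
Geostrophic balance (pressure-gradient force = Coriolis force):
V_g = (1/(fρ)) |∂P/∂n| = 5.89×10⁻⁴ / (1.43×10⁻⁴ × 0.678) = 6.08 m/s
Converting: 6.08 m/s × 3.6 = 21.9 km/h

21.9 km/h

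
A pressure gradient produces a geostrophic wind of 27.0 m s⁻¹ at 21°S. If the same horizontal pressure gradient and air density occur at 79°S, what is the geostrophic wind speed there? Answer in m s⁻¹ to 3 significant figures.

With the same pressure gradient and density, V_g ∝ 1/f ∝ 1/sin φ.
V₂ = V₁ · sin φ₁ / sin φ₂ = 27.0 × sin 21° / sin 79°
V₂ = 27.0 × 0.3584/0.9816 = 9.86 m s⁻¹

9.86 m s⁻¹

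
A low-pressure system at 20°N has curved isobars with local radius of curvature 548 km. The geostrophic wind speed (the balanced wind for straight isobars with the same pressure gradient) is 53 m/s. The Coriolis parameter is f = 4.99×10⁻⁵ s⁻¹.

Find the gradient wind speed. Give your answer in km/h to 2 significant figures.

Around a low, centrifugal force acts outward with Coriolis, so pressure-gradient force balances both:
(1/ρ)|∂P/∂n| = fV + V²/R  →  V² + fR·V − fR·V_g = 0
With fR = 4.99×10⁻⁵ × 548×10³ m = 27.3 m/s:
V = [−fR + √((fR)² + 4 fR V_g)]/2 = [−27.3 + √(27.3² + 4×27.3×53)]/2 = 26.8 m/s
Subgeostrophic (V < V_g = 53 m/s), as expected around a low.
Converting: 26.8 m/s × 3.6 = 96 km/h

96 km/h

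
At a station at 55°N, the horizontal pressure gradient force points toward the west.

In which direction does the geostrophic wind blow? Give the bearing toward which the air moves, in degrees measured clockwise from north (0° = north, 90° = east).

The pressure-gradient force points toward the west (bearing 270°).
Geostrophic balance: in the Northern Hemisphere the Coriolis force deflects motion to the right, so the geostrophic wind blows 90° to the right of the pressure-gradient force (low pressure on the left).
Rotating 270° by 90° clockwise gives 000° — the wind blows toward the north.

000°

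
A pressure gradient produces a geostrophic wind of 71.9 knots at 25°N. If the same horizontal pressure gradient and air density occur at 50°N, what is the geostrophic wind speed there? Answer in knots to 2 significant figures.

40 knots

With the same pressure gradient and density, V_g ∝ 1/f ∝ 1/sin φ.
V₂ = V₁ · sin φ₁ / sin φ₂ = 71.9 × sin 25° / sin 50°
V₂ = 71.9 × 0.4226/0.7660 = 40 knots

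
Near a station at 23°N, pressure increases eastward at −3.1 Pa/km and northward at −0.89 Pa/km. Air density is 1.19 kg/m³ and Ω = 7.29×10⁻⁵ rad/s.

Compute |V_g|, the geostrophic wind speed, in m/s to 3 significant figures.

Coriolis parameter at 23°N:
f = 2Ω sin φ = 2 × 7.29×10⁻⁵ × sin 23° = 5.70×10⁻⁵ s⁻¹
Component geostrophic relations (x east, y north):
u_g = −(1/(fρ)) ∂P/∂y,  v_g = (1/(fρ)) ∂P/∂x
u_g = −(−0.89×10⁻³)/(5.70×10⁻⁵ × 1.19) = 13.1 m/s;  v_g = (−3.1×10⁻³)/(5.70×10⁻⁵ × 1.19) = −45.7 m/s
|V_g| = √(u_g² + v_g²) = 47.6 m/s

47.6 m/s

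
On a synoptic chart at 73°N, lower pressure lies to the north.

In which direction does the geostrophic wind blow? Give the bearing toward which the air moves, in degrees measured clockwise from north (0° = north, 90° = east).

090°

The pressure-gradient force points toward the north (bearing 000°).
Geostrophic balance: in the Northern Hemisphere the Coriolis force deflects motion to the right, so the geostrophic wind blows 90° to the right of the pressure-gradient force (low pressure on the left).
Rotating 000° by 90° clockwise gives 090° — the wind blows toward the east.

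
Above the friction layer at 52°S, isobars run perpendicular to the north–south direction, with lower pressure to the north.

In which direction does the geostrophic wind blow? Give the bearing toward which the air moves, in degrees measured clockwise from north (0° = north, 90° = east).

270°

The pressure-gradient force points toward the north (bearing 000°).
Geostrophic balance: in the Southern Hemisphere the Coriolis force deflects motion to the left, so the geostrophic wind blows 90° to the left of the pressure-gradient force (low pressure on the right).
Rotating 000° by 90° counterclockwise gives 270° — the wind blows toward the west.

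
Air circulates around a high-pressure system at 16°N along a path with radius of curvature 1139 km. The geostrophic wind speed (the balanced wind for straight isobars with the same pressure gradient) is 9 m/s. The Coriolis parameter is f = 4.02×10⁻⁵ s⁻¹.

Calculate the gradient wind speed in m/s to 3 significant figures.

Around a high, pressure-gradient force acts outward with centrifugal, so Coriolis balances both:
fV = (1/ρ)|∂P/∂n| + V²/R  →  V² − fR·V + fR·V_g = 0
With fR = 4.02×10⁻⁵ × 1139×10³ m = 45.8 m/s:
V = [fR − √((fR)² − 4 fR V_g)]/2 = [45.8 − √(45.8² − 4×45.8×9)]/2 = 12.3 m/s
Supergeostrophic (V > V_g = 9 m/s), as expected around a high.

12.3 m/s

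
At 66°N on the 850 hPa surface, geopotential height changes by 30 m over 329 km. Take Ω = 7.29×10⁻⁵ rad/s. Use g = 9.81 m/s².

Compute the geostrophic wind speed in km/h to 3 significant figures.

Coriolis parameter at 66°N:
f = 2Ω sin φ = 2 × 7.29×10⁻⁵ × sin 66° = 1.33×10⁻⁴ s⁻¹
Height gradient: |∂Z/∂n| = 30 m / 329000 m = 9.12×10⁻⁵
On a pressure surface, geostrophic balance gives V_g = (g/f)|∂Z/∂n|:
V_g = 9.81 × 9.12×10⁻⁵ / 1.33×10⁻⁴ = 6.72 m/s
Converting: 6.72 m/s × 3.6 = 24.2 km/h

24.2 km/h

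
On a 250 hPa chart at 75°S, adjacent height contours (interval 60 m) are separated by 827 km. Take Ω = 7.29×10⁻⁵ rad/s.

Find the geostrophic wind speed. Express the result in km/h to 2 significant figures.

Coriolis parameter at 75°S:
f = 2Ω sin φ = 2 × 7.29×10⁻⁵ × sin 75° = 1.41×10⁻⁴ s⁻¹
Height gradient: |∂Z/∂n| = 60 m / 827000 m = 7.26×10⁻⁵
On a pressure surface, geostrophic balance gives V_g = (g/f)|∂Z/∂n|:
V_g = 9.81 × 7.26×10⁻⁵ / 1.41×10⁻⁴ = 5.05 m/s
Converting: 5.05 m/s × 3.6 = 18 km/h

18 km/h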